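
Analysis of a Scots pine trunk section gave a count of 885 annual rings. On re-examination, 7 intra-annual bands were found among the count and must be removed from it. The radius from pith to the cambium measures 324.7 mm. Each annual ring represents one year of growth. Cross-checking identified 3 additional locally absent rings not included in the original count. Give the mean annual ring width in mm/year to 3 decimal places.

After corrections the count is 885 − 7 + 3 = 881 annual rings.
324.7 mm over 881 years gives 324.7 / 881 ≈ 0.369 mm/year.

0.369 mm/year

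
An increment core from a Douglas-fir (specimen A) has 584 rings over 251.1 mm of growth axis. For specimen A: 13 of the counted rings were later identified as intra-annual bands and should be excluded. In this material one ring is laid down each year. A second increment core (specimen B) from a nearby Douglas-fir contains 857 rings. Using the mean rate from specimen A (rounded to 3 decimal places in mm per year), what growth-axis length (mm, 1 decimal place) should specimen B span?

Specimen A: correcting the raw count gives 584 − 13 = 571 true rings.
A: Extension rate ≈ 251.1 / 571 = 0.440 mm/yr.
Length of B = 0.440 × 857 = 377.1 mm.

377.1 mm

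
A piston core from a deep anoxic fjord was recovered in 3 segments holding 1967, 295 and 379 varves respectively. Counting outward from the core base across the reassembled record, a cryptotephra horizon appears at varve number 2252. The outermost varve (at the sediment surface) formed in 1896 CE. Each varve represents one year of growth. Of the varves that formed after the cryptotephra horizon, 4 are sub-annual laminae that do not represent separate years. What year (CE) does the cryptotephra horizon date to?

Total varves = 1967 + 295 + 379 = 2641.
Between varve 2252 and the sediment surface there are 2641 − 2252 = 389 varves.
Removing the 4 false varves leaves 389 − 4 = 385 true varves beyond the cryptotephra horizon.
1896 − 385 = 1511 CE.

1511 CE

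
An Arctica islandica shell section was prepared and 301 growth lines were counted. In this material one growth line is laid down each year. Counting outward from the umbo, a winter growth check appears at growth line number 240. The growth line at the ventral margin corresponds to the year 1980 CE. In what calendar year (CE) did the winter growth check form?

301 − 240 = 61 growth lines lie beyond the winter growth check toward the ventral margin.
Counting back 61 years from 1980 CE places the winter growth check in 1980 − 61 = 1919 CE.

1919 CE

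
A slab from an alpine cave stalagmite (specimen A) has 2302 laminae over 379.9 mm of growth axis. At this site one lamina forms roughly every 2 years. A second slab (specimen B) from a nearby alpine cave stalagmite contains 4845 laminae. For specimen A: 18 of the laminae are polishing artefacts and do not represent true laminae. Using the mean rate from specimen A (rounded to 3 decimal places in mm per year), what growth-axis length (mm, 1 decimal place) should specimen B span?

804.3 mm

Specimen A: after corrections the count is 2302 − 18 = 2284 laminae.
Specimen A: at 2 years per lamina, 2284 × 2 = 4568 years.
A: Mean rate = 379.9 mm / 4568 years ≈ 0.083 mm/yr.
Specimen B: multiplying by 2 years per lamina: 4845 × 2 = 9690 years. B's length ≈ 0.083 × 9690 = 804.3 mm.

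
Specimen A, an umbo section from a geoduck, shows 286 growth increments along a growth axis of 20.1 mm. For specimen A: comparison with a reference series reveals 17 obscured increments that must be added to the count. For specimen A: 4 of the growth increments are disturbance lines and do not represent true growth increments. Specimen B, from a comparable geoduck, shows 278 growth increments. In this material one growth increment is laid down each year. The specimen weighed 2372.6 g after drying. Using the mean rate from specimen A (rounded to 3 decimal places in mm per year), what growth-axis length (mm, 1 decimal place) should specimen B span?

Specimen A: true growth increment count = 286 − 4 + 17 = 299.
A: Mean rate = 20.1 mm / 299 years ≈ 0.067 mm/year.
For B, 0.067 mm/year × 278 years = 18.6 mm.

18.6 mm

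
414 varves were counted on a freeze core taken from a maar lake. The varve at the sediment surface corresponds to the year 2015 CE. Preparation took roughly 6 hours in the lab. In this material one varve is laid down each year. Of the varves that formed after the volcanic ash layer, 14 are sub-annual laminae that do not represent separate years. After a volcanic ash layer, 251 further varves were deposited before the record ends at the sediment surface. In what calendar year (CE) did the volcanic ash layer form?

251 varves post-date the volcanic ash layer.
Removing the 14 false varves leaves 251 − 14 = 237 true varves beyond the volcanic ash layer.
2015 − 237 = 1778 CE.

1778 CE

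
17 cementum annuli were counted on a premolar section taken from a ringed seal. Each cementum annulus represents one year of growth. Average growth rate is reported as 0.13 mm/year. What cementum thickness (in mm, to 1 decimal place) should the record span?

The record spans 17 years at 0.13 mm per year.
Length ≈ 0.13 × 17 = 2.2 mm.

2.2 mm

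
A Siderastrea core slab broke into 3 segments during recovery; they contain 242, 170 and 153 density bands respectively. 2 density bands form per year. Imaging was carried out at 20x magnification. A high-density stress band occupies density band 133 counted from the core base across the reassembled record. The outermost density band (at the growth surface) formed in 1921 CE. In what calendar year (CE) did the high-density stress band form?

Total density bands = 242 + 170 + 153 = 565.
Between density band 133 and the growth surface there are 565 − 133 = 432 density bands.
432 density bands at 2 per year is 432 / 2 = 216 years.
Counting back 216 years from 1921 CE places the high-density stress band in 1921 − 216 = 1705 CE.

1705 CE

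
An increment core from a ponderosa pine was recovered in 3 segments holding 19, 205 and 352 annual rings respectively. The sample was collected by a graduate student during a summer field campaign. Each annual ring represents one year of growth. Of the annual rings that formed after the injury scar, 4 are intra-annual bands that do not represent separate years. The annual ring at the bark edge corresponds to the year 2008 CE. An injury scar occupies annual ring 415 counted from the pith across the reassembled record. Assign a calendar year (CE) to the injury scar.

Total annual rings = 19 + 205 + 352 = 576.
The injury scar sits at annual ring 415 from the pith, so 576 − 415 = 161 annual rings formed after it.
Removing the 4 false annual rings leaves 161 − 4 = 157 true annual rings beyond the injury scar.
2008 − 157 = 1851 CE.

1851 CE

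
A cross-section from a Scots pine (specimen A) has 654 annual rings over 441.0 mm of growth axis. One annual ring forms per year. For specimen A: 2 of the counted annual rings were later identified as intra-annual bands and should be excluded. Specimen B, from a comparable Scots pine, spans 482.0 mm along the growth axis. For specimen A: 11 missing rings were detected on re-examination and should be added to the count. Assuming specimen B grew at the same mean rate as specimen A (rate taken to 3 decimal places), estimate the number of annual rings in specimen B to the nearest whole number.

Specimen A: true annual ring count = 654 − 2 + 11 = 663.
A: Mean rate = 441.0 mm / 663 years ≈ 0.665 mm/year.
For B, 482.0 / 0.665 = 724.81 years ≈ 725 annual rings.

725 annual rings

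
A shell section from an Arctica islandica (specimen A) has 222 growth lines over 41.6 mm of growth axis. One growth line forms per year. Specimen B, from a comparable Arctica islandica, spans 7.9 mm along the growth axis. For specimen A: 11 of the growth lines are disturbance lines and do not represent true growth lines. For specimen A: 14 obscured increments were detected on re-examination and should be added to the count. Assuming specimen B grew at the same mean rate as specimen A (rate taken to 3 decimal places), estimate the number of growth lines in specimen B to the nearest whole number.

43 growth lines

Specimen A: after corrections the count is 222 − 11 + 14 = 225 growth lines.
A: Extension rate ≈ 41.6 / 225 = 0.185 mm per year.
B spans 7.9 / 0.185 = 42.70 years ≈ 43 growth lines.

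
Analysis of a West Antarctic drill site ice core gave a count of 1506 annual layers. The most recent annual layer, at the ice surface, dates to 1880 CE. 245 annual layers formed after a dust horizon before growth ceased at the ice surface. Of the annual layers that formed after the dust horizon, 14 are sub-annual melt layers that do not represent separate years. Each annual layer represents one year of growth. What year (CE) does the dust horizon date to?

1649 CE

245 annual layers formed after the dust horizon.
Removing the 14 false annual layers leaves 245 − 14 = 231 true annual layers beyond the dust horizon.
Counting back 231 years from 1880 CE places the dust horizon in 1880 − 231 = 1649 CE.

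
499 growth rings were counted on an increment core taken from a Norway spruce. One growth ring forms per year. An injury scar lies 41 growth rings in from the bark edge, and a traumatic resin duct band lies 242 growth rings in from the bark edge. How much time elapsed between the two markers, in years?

201 years

Separation: 242 − 41 = 201 growth rings.
One growth ring per year makes the interval 201 years.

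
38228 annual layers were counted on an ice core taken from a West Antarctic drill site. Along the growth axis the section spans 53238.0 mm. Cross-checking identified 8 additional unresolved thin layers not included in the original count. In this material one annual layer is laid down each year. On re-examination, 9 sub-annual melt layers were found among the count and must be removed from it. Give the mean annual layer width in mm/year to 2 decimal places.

1.39 mm/year

Correcting the raw count gives 38228 − 9 + 8 = 38227 true annual layers.
53238.0 mm over 38227 years gives 53238.0 / 38227 ≈ 1.39 mm/year.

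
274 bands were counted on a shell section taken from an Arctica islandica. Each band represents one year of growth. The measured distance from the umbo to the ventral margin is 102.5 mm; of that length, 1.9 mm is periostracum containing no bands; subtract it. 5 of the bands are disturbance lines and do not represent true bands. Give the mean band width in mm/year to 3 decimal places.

0.374 mm/year

After corrections the count is 274 − 5 = 269 bands.
Net length = 102.5 − 1.9 = 100.6 mm.
Extension rate ≈ 100.6 / 269 = 0.374 mm/year.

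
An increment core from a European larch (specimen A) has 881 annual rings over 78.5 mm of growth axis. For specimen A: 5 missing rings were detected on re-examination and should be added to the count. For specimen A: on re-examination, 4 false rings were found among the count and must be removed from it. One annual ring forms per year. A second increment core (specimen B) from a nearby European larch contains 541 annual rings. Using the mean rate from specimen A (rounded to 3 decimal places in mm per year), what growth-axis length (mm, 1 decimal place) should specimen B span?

Specimen A: true annual ring count = 881 − 4 + 5 = 882.
A: Mean rate = 78.5 mm / 882 years ≈ 0.089 mm per year.
For B, 0.089 mm/year × 541 years = 48.1 mm.

48.1 mm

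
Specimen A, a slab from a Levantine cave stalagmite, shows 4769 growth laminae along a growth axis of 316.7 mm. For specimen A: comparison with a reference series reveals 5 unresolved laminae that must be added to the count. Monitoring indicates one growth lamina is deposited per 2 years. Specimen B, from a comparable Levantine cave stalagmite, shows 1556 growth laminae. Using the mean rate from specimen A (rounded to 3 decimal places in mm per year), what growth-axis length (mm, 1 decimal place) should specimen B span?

Specimen A: after corrections the count is 4769 + 5 = 4774 growth laminae.
Specimen A: multiplying by 2 years per growth lamina: 4774 × 2 = 9548 years.
A: Mean rate = 316.7 mm / 9548 years ≈ 0.033 mm/year.
Specimen B: 1556 growth laminae at 2 years each span 1556 × 2 = 3112 years. For B, 0.033 mm/year × 3112 years = 102.7 mm.

102.7 mm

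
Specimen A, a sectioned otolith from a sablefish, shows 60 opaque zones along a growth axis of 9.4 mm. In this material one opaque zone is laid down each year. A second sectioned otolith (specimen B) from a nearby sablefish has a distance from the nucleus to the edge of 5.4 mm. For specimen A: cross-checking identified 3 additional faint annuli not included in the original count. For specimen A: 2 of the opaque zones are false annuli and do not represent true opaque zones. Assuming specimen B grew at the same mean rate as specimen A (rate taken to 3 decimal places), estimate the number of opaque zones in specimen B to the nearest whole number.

35 opaque zones

Specimen A: after corrections the count is 60 − 2 + 3 = 61 opaque zones.
A: Extension rate ≈ 9.4 / 61 = 0.154 mm/yr.
For B, 5.4 / 0.154 = 35.06 years ≈ 35 opaque zones.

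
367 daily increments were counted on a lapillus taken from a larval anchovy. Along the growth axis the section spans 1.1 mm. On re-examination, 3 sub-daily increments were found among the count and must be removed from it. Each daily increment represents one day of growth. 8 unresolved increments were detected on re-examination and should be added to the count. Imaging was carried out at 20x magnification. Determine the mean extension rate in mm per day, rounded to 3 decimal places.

Adjusted count: 367 − 3 + 8 = 372 daily increments.
1.1 mm over 372 days gives 1.1 / 372 ≈ 0.003 mm per day.

0.003 mm per day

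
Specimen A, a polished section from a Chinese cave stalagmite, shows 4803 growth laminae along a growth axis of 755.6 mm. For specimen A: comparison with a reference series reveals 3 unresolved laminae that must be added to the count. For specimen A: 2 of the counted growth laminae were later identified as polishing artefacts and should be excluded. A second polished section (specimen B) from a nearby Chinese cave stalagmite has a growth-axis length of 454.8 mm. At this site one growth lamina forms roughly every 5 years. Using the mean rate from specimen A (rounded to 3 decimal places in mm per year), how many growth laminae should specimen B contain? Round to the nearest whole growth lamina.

Specimen A: true growth lamina count = 4803 − 2 + 3 = 4804.
Specimen A: at 5 years per growth lamina, 4804 × 5 = 24020 years.
A: Extension rate ≈ 755.6 / 24020 = 0.031 mm/yr.
For B, 454.8 / 0.031 = 14670.97 years; at 5 years per growth lamina that is 14670.97 / 5 ≈ 2934 growth laminae.

2934 growth laminae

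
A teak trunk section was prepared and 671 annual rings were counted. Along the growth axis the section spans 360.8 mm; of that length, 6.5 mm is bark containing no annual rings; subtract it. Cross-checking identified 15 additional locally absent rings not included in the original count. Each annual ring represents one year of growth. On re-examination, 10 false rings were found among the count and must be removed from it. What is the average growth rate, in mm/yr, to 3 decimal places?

0.524 mm/yr

After corrections the count is 671 − 10 + 15 = 676 annual rings.
Removing the 6.5 mm offcut leaves 360.8 − 6.5 = 354.3 mm.
Mean rate = 354.3 mm / 676 years ≈ 0.524 mm/yr.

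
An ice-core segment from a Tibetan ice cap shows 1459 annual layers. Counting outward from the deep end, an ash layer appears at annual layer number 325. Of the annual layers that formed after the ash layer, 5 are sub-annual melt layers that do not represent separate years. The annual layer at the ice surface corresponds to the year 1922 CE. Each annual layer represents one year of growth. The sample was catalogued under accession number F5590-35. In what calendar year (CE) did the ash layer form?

1459 − 325 = 1134 annual layers lie beyond the ash layer toward the ice surface.
1134 − 5 false = 1129 true annual layers after the ash layer.
Counting back 1129 years from 1922 CE places the ash layer in 1922 − 1129 = 793 CE.

793 CE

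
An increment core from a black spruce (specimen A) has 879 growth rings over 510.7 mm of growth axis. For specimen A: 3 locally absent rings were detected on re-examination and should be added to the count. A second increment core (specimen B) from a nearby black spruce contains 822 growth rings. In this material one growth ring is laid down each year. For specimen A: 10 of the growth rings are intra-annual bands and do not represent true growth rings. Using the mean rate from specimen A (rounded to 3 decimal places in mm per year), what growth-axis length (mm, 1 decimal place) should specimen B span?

Specimen A: true growth ring count = 879 − 10 + 3 = 872.
A: 510.7 mm over 872 years gives 510.7 / 872 ≈ 0.586 mm/year.
For B, 0.586 mm/year × 822 years = 481.7 mm.

481.7 mm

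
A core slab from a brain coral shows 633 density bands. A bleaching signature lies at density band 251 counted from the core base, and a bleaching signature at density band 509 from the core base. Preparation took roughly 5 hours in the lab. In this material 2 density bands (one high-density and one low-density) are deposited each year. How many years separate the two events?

Separation: 509 − 251 = 258 density bands.
With 2 density bands per year, 258 / 2 = 129 years.

129 years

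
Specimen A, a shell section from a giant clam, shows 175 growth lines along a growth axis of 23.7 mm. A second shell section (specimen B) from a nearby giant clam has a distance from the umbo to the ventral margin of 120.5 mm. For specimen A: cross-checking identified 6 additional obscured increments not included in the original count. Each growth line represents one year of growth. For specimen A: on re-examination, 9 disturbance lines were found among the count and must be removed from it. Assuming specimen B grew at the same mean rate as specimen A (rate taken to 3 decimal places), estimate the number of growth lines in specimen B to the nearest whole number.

Specimen A: adjusted count: 175 − 9 + 6 = 172 growth lines.
A: Extension rate ≈ 23.7 / 172 = 0.138 mm/yr.
For B, 120.5 / 0.138 = 873.19 years ≈ 873 growth lines.

873 growth lines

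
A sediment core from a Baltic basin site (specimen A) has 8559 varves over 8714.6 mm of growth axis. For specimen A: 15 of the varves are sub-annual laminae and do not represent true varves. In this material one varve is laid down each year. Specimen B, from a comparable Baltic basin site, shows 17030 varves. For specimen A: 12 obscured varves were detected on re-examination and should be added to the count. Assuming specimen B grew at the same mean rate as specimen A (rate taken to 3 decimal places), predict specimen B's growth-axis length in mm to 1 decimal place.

17353.6 mm

Specimen A: true varve count = 8559 − 15 + 12 = 8556.
A: Extension rate ≈ 8714.6 / 8556 = 1.019 mm/yr.
B's length ≈ 1.019 × 17030 = 17353.6 mm.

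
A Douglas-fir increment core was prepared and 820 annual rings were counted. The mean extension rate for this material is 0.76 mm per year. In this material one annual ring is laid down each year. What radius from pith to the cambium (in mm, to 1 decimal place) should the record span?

The record spans 820 years at 0.76 mm per year.
820 years at 0.76 mm/year gives 0.76 × 820 = 623.2 mm.

623.2 mm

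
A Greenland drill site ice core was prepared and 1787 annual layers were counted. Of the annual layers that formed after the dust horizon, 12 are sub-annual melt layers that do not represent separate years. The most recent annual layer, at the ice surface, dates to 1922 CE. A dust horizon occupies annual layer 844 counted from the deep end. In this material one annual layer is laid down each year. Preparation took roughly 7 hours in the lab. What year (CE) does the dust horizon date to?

The dust horizon sits at annual layer 844 from the deep end, so 1787 − 844 = 943 annual layers formed after it.
943 − 12 false = 931 true annual layers after the dust horizon.
The annual layer at the ice surface is 1922 CE, so the dust horizon dates to 1922 − 931 = 991 CE.

991 CE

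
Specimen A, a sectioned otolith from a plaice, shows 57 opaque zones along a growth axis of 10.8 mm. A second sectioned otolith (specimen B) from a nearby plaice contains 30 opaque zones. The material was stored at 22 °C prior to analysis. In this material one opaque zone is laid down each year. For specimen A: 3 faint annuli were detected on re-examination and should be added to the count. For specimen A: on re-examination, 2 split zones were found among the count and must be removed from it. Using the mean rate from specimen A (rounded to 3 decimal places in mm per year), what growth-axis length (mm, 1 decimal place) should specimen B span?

Specimen A: true opaque zone count = 57 − 2 + 3 = 58.
A: 10.8 mm over 58 years gives 10.8 / 58 ≈ 0.186 mm per year.
Length of B = 0.186 × 30 = 5.6 mm.

5.6 mm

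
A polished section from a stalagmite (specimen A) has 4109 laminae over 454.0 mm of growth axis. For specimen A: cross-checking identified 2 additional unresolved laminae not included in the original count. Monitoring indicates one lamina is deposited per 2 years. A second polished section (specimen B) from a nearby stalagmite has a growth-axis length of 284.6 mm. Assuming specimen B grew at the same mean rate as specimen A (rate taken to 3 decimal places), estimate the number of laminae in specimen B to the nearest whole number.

Specimen A: correcting the raw count gives 4109 + 2 = 4111 true laminae.
Specimen A: at 2 years per lamina, 4111 × 2 = 8222 years.
A: Mean rate = 454.0 mm / 8222 years ≈ 0.055 mm per year.
For B, 284.6 / 0.055 = 5174.55 years; at 2 years per lamina that is 5174.55 / 2 ≈ 2587 laminae.

2587 laminae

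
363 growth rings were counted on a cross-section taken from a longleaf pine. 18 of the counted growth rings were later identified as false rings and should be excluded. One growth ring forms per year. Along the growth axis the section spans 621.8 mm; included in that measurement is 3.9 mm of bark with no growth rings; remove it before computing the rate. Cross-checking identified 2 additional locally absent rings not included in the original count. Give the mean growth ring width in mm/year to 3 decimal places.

1.781 mm/year

Adjusted count: 363 − 18 + 2 = 347 growth rings.
Net length = 621.8 − 3.9 = 617.9 mm.
Extension rate ≈ 617.9 / 347 = 1.781 mm/year.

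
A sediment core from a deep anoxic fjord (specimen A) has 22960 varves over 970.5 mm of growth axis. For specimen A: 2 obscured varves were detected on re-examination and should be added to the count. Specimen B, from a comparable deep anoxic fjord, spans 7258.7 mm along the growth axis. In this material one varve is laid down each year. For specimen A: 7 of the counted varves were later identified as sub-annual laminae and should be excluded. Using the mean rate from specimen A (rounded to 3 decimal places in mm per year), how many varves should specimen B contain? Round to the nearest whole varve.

172826 varves

Specimen A: correcting the raw count gives 22960 − 7 + 2 = 22955 true varves.
A: 970.5 mm over 22955 years gives 970.5 / 22955 ≈ 0.042 mm per year.
B spans 7258.7 / 0.042 = 172826.19 years ≈ 172826 varves.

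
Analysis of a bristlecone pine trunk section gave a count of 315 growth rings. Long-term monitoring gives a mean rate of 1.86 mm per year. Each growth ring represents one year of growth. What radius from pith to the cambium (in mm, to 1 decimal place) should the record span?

585.9 mm

315 years of growth are recorded.
315 years at 1.86 mm/year gives 1.86 × 315 = 585.9 mm.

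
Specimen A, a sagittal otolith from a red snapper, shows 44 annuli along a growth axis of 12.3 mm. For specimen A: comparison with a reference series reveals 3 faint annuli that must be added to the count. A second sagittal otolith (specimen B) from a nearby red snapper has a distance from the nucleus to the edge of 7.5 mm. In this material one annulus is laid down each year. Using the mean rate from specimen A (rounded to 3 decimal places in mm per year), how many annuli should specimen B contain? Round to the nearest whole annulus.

29 annuli

Specimen A: adjusted count: 44 + 3 = 47 annuli.
A: Extension rate ≈ 12.3 / 47 = 0.262 mm/year.
Specimen B: 7.5 mm / 0.262 mm per year = 28.63 years ≈ 29 annuli.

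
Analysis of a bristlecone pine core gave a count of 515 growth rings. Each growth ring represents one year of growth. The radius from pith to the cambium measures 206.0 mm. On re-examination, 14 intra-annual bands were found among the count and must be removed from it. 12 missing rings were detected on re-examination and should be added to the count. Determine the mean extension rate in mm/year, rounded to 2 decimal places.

After corrections the count is 515 − 14 + 12 = 513 growth rings.
Mean rate = 206.0 mm / 513 years ≈ 0.40 mm/year.

0.40 mm/year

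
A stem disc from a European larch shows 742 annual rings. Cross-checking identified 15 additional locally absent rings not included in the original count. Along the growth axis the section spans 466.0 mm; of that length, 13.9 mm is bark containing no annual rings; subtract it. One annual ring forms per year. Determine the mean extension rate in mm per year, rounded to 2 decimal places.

Correcting the raw count gives 742 + 15 = 757 true annual rings.
The growth record spans 466.0 − 13.9 = 452.1 mm.
452.1 mm over 757 years gives 452.1 / 757 ≈ 0.60 mm per year.

0.60 mm per year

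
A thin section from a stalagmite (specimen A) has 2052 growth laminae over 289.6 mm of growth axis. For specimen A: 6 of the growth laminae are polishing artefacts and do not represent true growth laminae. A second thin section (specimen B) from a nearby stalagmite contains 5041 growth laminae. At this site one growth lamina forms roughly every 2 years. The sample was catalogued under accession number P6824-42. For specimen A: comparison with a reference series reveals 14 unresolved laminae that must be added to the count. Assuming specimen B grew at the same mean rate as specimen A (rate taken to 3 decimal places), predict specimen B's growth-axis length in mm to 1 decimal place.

Specimen A: correcting the raw count gives 2052 − 6 + 14 = 2060 true growth laminae.
Specimen A: at 2 years per growth lamina, 2060 × 2 = 4120 years.
A: Mean rate = 289.6 mm / 4120 years ≈ 0.070 mm/year.
Specimen B: 5041 growth laminae at 2 years each span 5041 × 2 = 10082 years. For B, 0.070 mm/year × 10082 years = 705.7 mm.

705.7 mm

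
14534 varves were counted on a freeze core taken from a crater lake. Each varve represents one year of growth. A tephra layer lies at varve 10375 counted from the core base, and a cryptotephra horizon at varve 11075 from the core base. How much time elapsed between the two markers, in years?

The two markers are separated by 11075 − 10375 = 700 varves.
At one varve per year, 700 years elapsed between them.

700 years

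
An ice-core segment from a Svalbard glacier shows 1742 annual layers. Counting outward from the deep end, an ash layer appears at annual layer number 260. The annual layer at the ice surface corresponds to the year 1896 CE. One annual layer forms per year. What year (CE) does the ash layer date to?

1742 − 260 = 1482 annual layers lie beyond the ash layer toward the ice surface.
Counting back 1482 years from 1896 CE places the ash layer in 1896 − 1482 = 414 CE.

414 CE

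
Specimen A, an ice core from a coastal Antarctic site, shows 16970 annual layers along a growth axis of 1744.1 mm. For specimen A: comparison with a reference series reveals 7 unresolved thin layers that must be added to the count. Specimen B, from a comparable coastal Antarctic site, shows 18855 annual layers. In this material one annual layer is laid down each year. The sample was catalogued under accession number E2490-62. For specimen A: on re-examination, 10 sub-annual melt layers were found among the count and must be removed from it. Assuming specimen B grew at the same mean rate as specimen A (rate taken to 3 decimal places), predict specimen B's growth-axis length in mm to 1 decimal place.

1942.1 mm

Specimen A: correcting the raw count gives 16970 − 10 + 7 = 16967 true annual layers.
A: Extension rate ≈ 1744.1 / 16967 = 0.103 mm per year.
Length of B = 0.103 × 18855 = 1942.1 mm.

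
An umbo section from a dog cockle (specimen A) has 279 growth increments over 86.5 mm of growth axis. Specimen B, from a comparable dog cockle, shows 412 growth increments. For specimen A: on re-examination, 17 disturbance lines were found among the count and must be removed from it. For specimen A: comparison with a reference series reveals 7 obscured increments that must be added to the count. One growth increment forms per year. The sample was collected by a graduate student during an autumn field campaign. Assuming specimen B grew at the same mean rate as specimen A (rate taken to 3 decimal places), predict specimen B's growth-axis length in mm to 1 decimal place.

132.7 mm

Specimen A: adjusted count: 279 − 17 + 7 = 269 growth increments.
A: Extension rate ≈ 86.5 / 269 = 0.322 mm/year.
For B, 0.322 mm/year × 412 years = 132.7 mm.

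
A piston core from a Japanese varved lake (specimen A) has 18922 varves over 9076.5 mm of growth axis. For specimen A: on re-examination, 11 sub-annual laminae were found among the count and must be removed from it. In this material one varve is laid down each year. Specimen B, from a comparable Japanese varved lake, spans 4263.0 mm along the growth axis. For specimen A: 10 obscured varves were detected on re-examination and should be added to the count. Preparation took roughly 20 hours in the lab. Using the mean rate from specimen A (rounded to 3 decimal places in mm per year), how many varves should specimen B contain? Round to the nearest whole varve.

8881 varves

Specimen A: true varve count = 18922 − 11 + 10 = 18921.
A: Extension rate ≈ 9076.5 / 18921 = 0.480 mm/year.
For B, 4263.0 / 0.480 = 8881.25 years ≈ 8881 varves.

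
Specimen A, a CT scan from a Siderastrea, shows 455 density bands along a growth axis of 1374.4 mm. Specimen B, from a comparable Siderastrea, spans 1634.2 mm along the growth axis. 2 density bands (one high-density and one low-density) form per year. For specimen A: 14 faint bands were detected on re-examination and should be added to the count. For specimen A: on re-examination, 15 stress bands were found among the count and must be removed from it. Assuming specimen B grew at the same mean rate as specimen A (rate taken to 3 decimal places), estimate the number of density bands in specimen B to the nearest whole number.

540 density bands

Specimen A: after corrections the count is 455 − 15 + 14 = 454 density bands.
Specimen A: dividing by 2 density bands per year: 454 / 2 = 227 years.
A: Mean rate = 1374.4 mm / 227 years ≈ 6.055 mm/year.
For B, 1634.2 / 6.055 = 269.89 years; at 2 density bands per year that is 269.89 × 2 ≈ 540 density bands.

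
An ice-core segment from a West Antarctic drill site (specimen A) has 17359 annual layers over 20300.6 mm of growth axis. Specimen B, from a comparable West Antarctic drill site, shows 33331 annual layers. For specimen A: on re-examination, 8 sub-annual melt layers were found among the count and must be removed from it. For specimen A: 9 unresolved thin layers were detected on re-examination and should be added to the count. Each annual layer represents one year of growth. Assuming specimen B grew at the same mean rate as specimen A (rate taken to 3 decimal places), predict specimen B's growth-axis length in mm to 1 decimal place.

38963.9 mm

Specimen A: adjusted count: 17359 − 8 + 9 = 17360 annual layers.
A: Mean rate = 20300.6 mm / 17360 years ≈ 1.169 mm per year.
Length of B = 1.169 × 33331 = 38963.9 mm.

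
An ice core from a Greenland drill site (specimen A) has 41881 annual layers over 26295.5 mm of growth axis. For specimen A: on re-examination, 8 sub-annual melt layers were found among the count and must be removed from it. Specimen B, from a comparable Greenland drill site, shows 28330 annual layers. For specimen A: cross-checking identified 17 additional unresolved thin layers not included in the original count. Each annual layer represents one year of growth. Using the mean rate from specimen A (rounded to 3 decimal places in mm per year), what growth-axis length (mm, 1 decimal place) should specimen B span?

Specimen A: after corrections the count is 41881 − 8 + 17 = 41890 annual layers.
A: 26295.5 mm over 41890 years gives 26295.5 / 41890 ≈ 0.628 mm/yr.
B's length ≈ 0.628 × 28330 = 17791.2 mm.

17791.2 mm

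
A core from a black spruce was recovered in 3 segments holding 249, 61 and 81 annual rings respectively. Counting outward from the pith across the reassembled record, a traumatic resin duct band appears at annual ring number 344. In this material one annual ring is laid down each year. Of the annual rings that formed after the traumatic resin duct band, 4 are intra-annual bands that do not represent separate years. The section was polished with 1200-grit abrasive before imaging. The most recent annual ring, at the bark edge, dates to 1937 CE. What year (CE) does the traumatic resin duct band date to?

1894 CE

Total annual rings = 249 + 61 + 81 = 391.
391 − 344 = 47 annual rings lie beyond the traumatic resin duct band toward the bark edge.
Excluding 4 false annual rings: 47 − 4 = 43.
The annual ring at the bark edge is 1937 CE, so the traumatic resin duct band dates to 1937 − 43 = 1894 CE.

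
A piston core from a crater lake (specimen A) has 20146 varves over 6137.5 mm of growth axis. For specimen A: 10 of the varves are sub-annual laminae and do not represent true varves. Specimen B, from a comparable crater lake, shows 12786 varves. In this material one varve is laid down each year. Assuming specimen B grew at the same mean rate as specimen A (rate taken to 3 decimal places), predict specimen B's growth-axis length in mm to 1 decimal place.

Specimen A: correcting the raw count gives 20146 − 10 = 20136 true varves.
A: Mean rate = 6137.5 mm / 20136 years ≈ 0.305 mm per year.
For B, 0.305 mm/year × 12786 years = 3899.7 mm.

3899.7 mm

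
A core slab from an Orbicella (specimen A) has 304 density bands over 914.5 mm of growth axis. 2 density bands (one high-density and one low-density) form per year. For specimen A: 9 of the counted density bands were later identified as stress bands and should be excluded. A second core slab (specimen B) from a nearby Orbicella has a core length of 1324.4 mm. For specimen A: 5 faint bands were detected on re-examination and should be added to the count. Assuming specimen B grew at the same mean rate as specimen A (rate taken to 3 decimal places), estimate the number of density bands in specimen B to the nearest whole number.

Specimen A: after corrections the count is 304 − 9 + 5 = 300 density bands.
Specimen A: 300 density bands at 2 per year is 300 / 2 = 150 years.
A: Extension rate ≈ 914.5 / 150 = 6.097 mm/year.
For B, 1324.4 / 6.097 = 217.22 years; at 2 density bands per year that is 217.22 × 2 ≈ 434 density bands.

434 density bands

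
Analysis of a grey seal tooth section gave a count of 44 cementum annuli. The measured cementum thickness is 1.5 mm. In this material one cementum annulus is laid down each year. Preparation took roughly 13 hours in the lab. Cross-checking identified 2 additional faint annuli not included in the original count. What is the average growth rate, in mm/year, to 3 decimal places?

0.033 mm/year

Correcting the raw count gives 44 + 2 = 46 true cementum annuli.
Extension rate ≈ 1.5 / 46 = 0.033 mm/year.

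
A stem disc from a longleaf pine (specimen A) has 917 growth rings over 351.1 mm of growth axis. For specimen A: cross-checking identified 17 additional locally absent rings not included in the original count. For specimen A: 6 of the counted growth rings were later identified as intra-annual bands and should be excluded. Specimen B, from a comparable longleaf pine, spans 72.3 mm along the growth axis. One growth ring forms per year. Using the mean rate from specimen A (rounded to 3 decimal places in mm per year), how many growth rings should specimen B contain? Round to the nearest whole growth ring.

191 growth rings

Specimen A: correcting the raw count gives 917 − 6 + 17 = 928 true growth rings.
A: Extension rate ≈ 351.1 / 928 = 0.378 mm/yr.
For B, 72.3 / 0.378 = 191.27 years ≈ 191 growth rings.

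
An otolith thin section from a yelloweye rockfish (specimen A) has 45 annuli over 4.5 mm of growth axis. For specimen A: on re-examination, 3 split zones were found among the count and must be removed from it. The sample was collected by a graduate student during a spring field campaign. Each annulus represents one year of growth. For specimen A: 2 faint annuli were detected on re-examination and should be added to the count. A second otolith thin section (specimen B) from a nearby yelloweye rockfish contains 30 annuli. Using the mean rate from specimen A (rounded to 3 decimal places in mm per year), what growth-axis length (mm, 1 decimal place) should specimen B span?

3.1 mm

Specimen A: adjusted count: 45 − 3 + 2 = 44 annuli.
A: Extension rate ≈ 4.5 / 44 = 0.102 mm per year.
For B, 0.102 mm/year × 30 years = 3.1 mm.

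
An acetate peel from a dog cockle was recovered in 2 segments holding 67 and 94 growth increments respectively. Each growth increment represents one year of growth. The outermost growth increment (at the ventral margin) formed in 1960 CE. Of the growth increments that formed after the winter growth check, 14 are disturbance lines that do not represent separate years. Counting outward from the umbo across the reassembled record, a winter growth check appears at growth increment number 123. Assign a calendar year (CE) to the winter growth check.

1936 CE

Total growth increments = 67 + 94 = 161.
161 − 123 = 38 growth increments lie beyond the winter growth check toward the ventral margin.
Excluding 14 false growth increments: 38 − 14 = 24.
1960 − 24 = 1936 CE.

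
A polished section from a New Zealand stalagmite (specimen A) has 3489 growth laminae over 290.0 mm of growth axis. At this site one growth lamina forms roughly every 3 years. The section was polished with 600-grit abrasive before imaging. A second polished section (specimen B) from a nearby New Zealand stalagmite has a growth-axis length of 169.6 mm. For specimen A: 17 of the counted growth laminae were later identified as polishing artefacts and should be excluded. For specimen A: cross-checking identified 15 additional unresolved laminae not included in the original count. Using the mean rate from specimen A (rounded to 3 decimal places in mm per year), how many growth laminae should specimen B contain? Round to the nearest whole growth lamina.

2019 growth laminae

Specimen A: after corrections the count is 3489 − 17 + 15 = 3487 growth laminae.
Specimen A: 3487 growth laminae at 3 years each span 3487 × 3 = 10461 years.
A: Extension rate ≈ 290.0 / 10461 = 0.028 mm/yr.
Specimen B: 169.6 mm / 0.028 mm per year = 6057.14 years; at 3 years per growth lamina that is 6057.14 / 3 ≈ 2019 growth laminae.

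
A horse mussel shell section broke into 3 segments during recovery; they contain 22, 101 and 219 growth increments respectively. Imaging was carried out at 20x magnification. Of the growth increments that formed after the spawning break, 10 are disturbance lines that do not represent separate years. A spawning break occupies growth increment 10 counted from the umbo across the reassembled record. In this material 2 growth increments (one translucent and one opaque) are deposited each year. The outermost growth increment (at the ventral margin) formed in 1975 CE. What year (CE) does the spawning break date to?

Total growth increments = 22 + 101 + 219 = 342.
Between growth increment 10 and the ventral margin there are 342 − 10 = 332 growth increments.
Removing the 10 false growth increments leaves 332 − 10 = 322 true growth increments beyond the spawning break.
Dividing by 2 growth increments per year: 322 / 2 = 161 years.
1975 − 161 = 1814 CE.

1814 CE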